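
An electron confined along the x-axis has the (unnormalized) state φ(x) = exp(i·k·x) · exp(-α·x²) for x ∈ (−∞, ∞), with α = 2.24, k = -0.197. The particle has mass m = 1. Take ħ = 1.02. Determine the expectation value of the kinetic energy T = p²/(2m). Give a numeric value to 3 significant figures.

T = −(ħ²/2m) d²/dx², so ⟨T⟩ = −(ħ²/2m) ∫ φ*·φ'' dx / ∫|φ|² dx; with m = 1.
Gaussian moments: ∫x^(2j)·e^(−2αx²) dx = (2j−1)!!/(4α)^j · √(π/(2α)), odd powers integrate to 0; here √(π/(2α)) = 0.83741. Derivatives: φ′ = (ik − 2αx)·φ, φ″ = ((ik − 2αx)² − 2α)·φ; the odd-in-x pieces drop out.
State is unnormalized: ∫|φ|² dx = 0.83741, and ∫φ*·(−ħ²/2m · φ'') dx = 0.99269, so ⟨T⟩ = 0.99269 / 0.83741.
⟨T⟩ = 1.1854.

1.19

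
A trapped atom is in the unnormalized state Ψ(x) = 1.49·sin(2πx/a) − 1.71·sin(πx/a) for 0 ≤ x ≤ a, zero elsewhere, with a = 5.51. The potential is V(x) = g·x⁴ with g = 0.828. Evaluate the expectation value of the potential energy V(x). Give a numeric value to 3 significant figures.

⟨V⟩ = ∫ V(x)·|Ψ|² dx / ∫|Ψ|² dx.
On 0 ≤ x ≤ a (j ≠ l): ∫sin²(jπx/a) dx = a/2, ∫sin(jπx/a)·sin(lπx/a) dx = 0; diagonal moments ∫x·sin²(jπx/a) dx = a²/4, ∫x²·sin²(jπx/a) dx = a³·(1/6 − 1/(4j²π²)); cross terms ∫x·sin(jπx/a)·sin(lπx/a) dx = 0 for j + l even and −4jla²/(π²(j² − l²)²) for j + l odd, ∫x²·sin(jπx/a)·sin(lπx/a) dx = (−1)^(j+l)·4jla³/(π²(j² − l²)²); higher powers the same way via product-to-sum and parts.
State is unnormalized: ∫|Ψ|² dx = 14.172, and ∫Ψ*·V(x)·Ψ dx = 2773.9, so ⟨V⟩ = 2773.9 / 14.172.
⟨V⟩ = 195.73.

196.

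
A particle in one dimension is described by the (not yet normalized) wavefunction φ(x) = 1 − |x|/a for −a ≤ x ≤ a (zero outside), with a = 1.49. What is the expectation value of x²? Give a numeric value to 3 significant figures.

⟨x²⟩ = ∫ x²·|φ|² dx / ∫|φ|² dx (integrals over the domain).
φ is even, so ∫ over [−a, a] = 2∫₀ᵃ with φ = 1 − x/a there: ∫₀ᵃ (1 − x/a)² dx = a/3, ∫₀ᵃ x²(1 − x/a)² dx = a³/30, ∫₀ᵃ x⁴(1 − x/a)² dx = a⁵/105.
State is unnormalized: ∫|φ|² dx = 0.99333, and ∫φ*·x²·φ dx = 0.22053, so ⟨x²⟩ = 0.22053 / 0.99333.
⟨x²⟩ = 0.22201.

0.222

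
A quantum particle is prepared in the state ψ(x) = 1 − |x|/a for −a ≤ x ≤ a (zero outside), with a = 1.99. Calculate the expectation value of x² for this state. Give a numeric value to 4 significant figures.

⟨x²⟩ = ∫ x²·|ψ|² dx / ∫|ψ|² dx (integrals over the domain).
ψ is even, so ∫ over [−a, a] = 2∫₀ᵃ with ψ = 1 − x/a there: ∫₀ᵃ (1 − x/a)² dx = a/3, ∫₀ᵃ x²(1 − x/a)² dx = a³/30, ∫₀ᵃ x⁴(1 − x/a)² dx = a⁵/105.
State is unnormalized: ∫|ψ|² dx = 1.3267, and ∫ψ*·x²·ψ dx = 0.52537, so ⟨x²⟩ = 0.52537 / 1.3267.
⟨x²⟩ = 0.39601.

0.3960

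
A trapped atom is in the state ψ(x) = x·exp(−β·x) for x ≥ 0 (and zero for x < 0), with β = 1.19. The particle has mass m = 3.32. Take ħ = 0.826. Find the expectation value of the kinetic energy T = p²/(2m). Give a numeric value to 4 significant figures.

0.1455

T = −(ħ²/2m) d²/dx², so ⟨T⟩ = −(ħ²/2m) ∫ ψ*·ψ'' dx / ∫|ψ|² dx; with m = 3.32.
Differentiate x·exp(−β·x) with the product rule; every integrand then reduces to terms xʲ·e^(−2βx) on [0, ∞), with ∫₀^∞ xʲ·e^(−2βx) dx = j!/(2β)^(j+1).
State is unnormalized: ∫|ψ|² dx = 0.14835, and ∫ψ*·(−ħ²/2m · ψ'') dx = 0.021587, so ⟨T⟩ = 0.021587 / 0.14835.
⟨T⟩ = 0.14551.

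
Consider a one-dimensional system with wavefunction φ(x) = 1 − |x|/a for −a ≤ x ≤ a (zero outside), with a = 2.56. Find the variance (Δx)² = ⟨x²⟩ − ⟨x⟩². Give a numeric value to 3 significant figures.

0.655

Compute ⟨x⟩ and ⟨x²⟩ separately, then (Δx)² = ⟨x²⟩ − ⟨x⟩².
φ is even, so ∫ over [−a, a] = 2∫₀ᵃ with φ = 1 − x/a there: ∫₀ᵃ (1 − x/a)² dx = a/3, ∫₀ᵃ x²(1 − x/a)² dx = a³/30, ∫₀ᵃ x⁴(1 − x/a)² dx = a⁵/105.
Normalization: ∫|φ|² dx = 1.7067.
⟨x⟩ = 0.0000 and ⟨x²⟩ = 0.65536.
(Δx)² = 0.65536 − (0.0000)² = 0.65536.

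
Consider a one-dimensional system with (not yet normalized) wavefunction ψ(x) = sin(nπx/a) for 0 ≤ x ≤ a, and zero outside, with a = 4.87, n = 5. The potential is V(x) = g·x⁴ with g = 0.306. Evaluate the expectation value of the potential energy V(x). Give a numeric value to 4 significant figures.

⟨V⟩ = ∫ V(x)·|ψ|² dx / ∫|ψ|² dx.
With sin²θ = (1 − cos2θ)/2 on 0 ≤ x ≤ a: ∫sin²(nπx/a) dx = a/2, ∫x·sin²(nπx/a) dx = a²/4, ∫x²·sin²(nπx/a) dx = a³·(1/6 − 1/(4n²π²)); higher powers xᵏ the same way, integrating xᵏ·cos(2nπx/a) by parts.
State is unnormalized: ∫|ψ|² dx = 2.4350, and ∫ψ*·V(x)·ψ dx = 82.135, so ⟨V⟩ = 82.135 / 2.4350.
⟨V⟩ = 33.731.

33.73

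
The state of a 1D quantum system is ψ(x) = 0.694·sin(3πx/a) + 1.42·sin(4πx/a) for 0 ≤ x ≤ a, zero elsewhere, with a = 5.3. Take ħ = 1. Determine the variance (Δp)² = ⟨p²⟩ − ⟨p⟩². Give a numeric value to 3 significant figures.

Compute ⟨p⟩ and ⟨p²⟩ separately; (Δp)² = ⟨p²⟩ − ⟨p⟩².
d²/dx² sin(jπx/a) = −(jπ/a)²·sin(jπx/a); on 0 ≤ x ≤ a, ∫sin²(jπx/a) dx = a/2 and ∫sin(jπx/a)·sin(lπx/a) dx = 0 for j ≠ l, so only diagonal terms survive in ∫|ψ|² and ∫ψ·ψ″; ∫ψ·ψ′ dx = [ψ²/2] between the walls = 0.
Normalization: ∫|ψ|² dx = 6.6198.
⟨p⟩ = 0.0000 and ⟨p²⟩ = 5.1475.
(Δp)² = 5.1475 − (0.0000)² = 5.1475.

5.15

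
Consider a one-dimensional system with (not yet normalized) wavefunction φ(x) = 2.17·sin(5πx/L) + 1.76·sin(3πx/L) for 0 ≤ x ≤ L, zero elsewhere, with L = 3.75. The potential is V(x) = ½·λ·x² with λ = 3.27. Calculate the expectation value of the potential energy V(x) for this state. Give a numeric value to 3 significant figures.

8.65

⟨V⟩ = ∫ V(x)·|φ|² dx / ∫|φ|² dx.
On 0 ≤ x ≤ L (j ≠ l): ∫sin²(jπx/L) dx = L/2, ∫sin(jπx/L)·sin(lπx/L) dx = 0; diagonal moments ∫x·sin²(jπx/L) dx = L²/4, ∫x²·sin²(jπx/L) dx = L³·(1/6 − 1/(4j²π²)); cross terms ∫x·sin(jπx/L)·sin(lπx/L) dx = 0 for j + l even and −4jlL²/(π²(j² − l²)²) for j + l odd, ∫x²·sin(jπx/L)·sin(lπx/L) dx = (−1)^(j+l)·4jlL³/(π²(j² − l²)²); higher powers the same way via product-to-sum and parts.
State is unnormalized: ∫|φ|² dx = 14.637, and ∫φ*·V(x)·φ dx = 126.66, so ⟨V⟩ = 126.66 / 14.637.
⟨V⟩ = 8.6531.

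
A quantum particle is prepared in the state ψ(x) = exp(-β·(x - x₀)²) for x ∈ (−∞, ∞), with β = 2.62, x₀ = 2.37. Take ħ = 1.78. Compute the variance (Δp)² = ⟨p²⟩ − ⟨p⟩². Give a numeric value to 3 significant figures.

8.30

Compute ⟨p⟩ and ⟨p²⟩ separately; (Δp)² = ⟨p²⟩ − ⟨p⟩².
Gaussian moments (u = x − x₀): ∫u^(2j)·e^(−2βu²) du = (2j−1)!!/(4β)^j · √(π/(2β)), odd powers integrate to 0; here √(π/(2β)) = 0.77430. Derivatives: d/dx e^(−βu²) = −2βu·e^(−βu²), d²/dx² e^(−βu²) = (4β²u² − 2β)·e^(−βu²).
Normalization: ∫|ψ|² dx = 0.77430.
⟨p⟩ = 0.0000 and ⟨p²⟩ = 8.3012.
(Δp)² = 8.3012 − (0.0000)² = 8.3012.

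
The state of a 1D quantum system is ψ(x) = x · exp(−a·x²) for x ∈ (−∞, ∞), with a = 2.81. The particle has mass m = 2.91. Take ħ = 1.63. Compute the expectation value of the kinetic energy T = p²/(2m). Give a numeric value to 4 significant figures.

T = −(ħ²/2m) d²/dx², so ⟨T⟩ = −(ħ²/2m) ∫ ψ*·ψ'' dx / ∫|ψ|² dx; with m = 2.91.
Expand each integrand as polynomial × e^(−2ax²) and use ∫x^(2j)·e^(−2ax²) dx = (2j−1)!!/(4a)^j · √(π/(2a)), odd powers → 0; here √(π/(2a)) = 0.74766. Differentiate with the product rule, d/dx e^(−ax²) = −2ax·e^(−ax²).
State is unnormalized: ∫|ψ|² dx = 0.066518, and ∫ψ*·(−ħ²/2m · ψ'') dx = 0.25599, so ⟨T⟩ = 0.25599 / 0.066518.
⟨T⟩ = 3.8484.

3.848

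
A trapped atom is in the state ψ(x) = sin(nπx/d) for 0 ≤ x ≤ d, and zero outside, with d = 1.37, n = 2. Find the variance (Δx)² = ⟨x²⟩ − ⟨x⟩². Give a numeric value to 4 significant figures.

Compute ⟨x⟩ and ⟨x²⟩ separately, then (Δx)² = ⟨x²⟩ − ⟨x⟩².
With sin²θ = (1 − cos2θ)/2 on 0 ≤ x ≤ d: ∫sin²(nπx/d) dx = d/2, ∫x·sin²(nπx/d) dx = d²/4, ∫x²·sin²(nπx/d) dx = d³·(1/6 − 1/(4n²π²)); higher powers xᵏ the same way, integrating xᵏ·cos(2nπx/d) by parts.
Normalization: ∫|ψ|² dx = 0.68500.
⟨x⟩ = 0.68500 and ⟨x²⟩ = 0.60186.
(Δx)² = 0.60186 − (0.68500)² = 0.13264.

0.1326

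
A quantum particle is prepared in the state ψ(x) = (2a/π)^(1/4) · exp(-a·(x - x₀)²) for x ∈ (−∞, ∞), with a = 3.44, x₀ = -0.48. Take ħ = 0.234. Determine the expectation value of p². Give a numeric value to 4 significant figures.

p² ψ = −ħ² d²ψ/dx²; ⟨p²⟩ = −ħ² ∫ ψ*·ψ'' dx.
Gaussian moments (u = x − x₀): ∫u^(2j)·e^(−2au²) du = (2j−1)!!/(4a)^j · √(π/(2a)), odd powers integrate to 0; here √(π/(2a)) = 0.67574. Derivatives: d/dx e^(−au²) = −2au·e^(−au²), d²/dx² e^(−au²) = (4a²u² − 2a)·e^(−au²).
⟨p²⟩ = 0.18836.

0.1884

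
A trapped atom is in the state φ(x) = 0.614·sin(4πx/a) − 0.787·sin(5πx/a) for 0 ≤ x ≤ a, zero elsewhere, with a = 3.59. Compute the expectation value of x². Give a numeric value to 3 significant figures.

⟨x²⟩ = ∫ x²·|φ|² dx / ∫|φ|² dx (integrals over the domain).
On 0 ≤ x ≤ a (j ≠ l): ∫sin²(jπx/a) dx = a/2, ∫sin(jπx/a)·sin(lπx/a) dx = 0; diagonal moments ∫x·sin²(jπx/a) dx = a²/4, ∫x²·sin²(jπx/a) dx = a³·(1/6 − 1/(4j²π²)); cross terms ∫x·sin(jπx/a)·sin(lπx/a) dx = 0 for j + l even and −4jla²/(π²(j² − l²)²) for j + l odd, ∫x²·sin(jπx/a)·sin(lπx/a) dx = (−1)^(j+l)·4jla³/(π²(j² − l²)²); higher powers the same way via product-to-sum and parts.
State is unnormalized: ∫|φ|² dx = 1.7885, and ∫φ*·x²·φ dx = 12.101, so ⟨x²⟩ = 12.101 / 1.7885.
⟨x²⟩ = 6.7663.

6.77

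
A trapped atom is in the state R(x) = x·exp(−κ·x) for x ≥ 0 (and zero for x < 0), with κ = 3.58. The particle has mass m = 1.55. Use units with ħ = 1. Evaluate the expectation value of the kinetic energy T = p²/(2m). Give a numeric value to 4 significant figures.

4.134

T = −(ħ²/2m) d²/dx², so ⟨T⟩ = −(ħ²/2m) ∫ R*·R'' dx / ∫|R|² dx; with m = 1.55.
Differentiate x·exp(−κ·x) with the product rule; every integrand then reduces to terms xʲ·e^(−2κx) on [0, ∞), with ∫₀^∞ xʲ·e^(−2κx) dx = j!/(2κ)^(j+1).
State is unnormalized: ∫|R|² dx = 0.0054487, and ∫R*·(−ħ²/2m · R'') dx = 0.022527, so ⟨T⟩ = 0.022527 / 0.0054487.
⟨T⟩ = 4.1343.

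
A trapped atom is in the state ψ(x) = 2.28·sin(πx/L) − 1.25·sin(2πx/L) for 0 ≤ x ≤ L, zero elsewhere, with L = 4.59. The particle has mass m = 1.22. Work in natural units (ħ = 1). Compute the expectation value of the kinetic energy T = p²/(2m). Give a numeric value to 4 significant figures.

0.3251

T = −(ħ²/2m) d²/dx², so ⟨T⟩ = −(ħ²/2m) ∫ ψ*·ψ'' dx / ∫|ψ|² dx; with m = 1.22.
d²/dx² sin(jπx/L) = −(jπ/L)²·sin(jπx/L); on 0 ≤ x ≤ L, ∫sin²(jπx/L) dx = L/2 and ∫sin(jπx/L)·sin(lπx/L) dx = 0 for j ≠ l, so only diagonal terms survive in ∫|ψ|² and ∫ψ·ψ″; ∫ψ·ψ′ dx = [ψ²/2] between the walls = 0.
State is unnormalized: ∫|ψ|² dx = 15.516, and ∫ψ*·(−ħ²/2m · ψ'') dx = 5.0444, so ⟨T⟩ = 5.0444 / 15.516.
⟨T⟩ = 0.32511.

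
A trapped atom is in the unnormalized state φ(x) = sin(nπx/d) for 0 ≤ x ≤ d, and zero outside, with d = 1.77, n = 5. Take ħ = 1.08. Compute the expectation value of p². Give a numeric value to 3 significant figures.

91.9

p² φ = −ħ² d²φ/dx²; ⟨p²⟩ = −ħ² ∫ φ*·φ'' dx / ∫|φ|² dx.
d/dx sin(nπx/d) = (nπ/d)·cos(nπx/d) and d²/dx² sin(nπx/d) = −(nπ/d)²·sin(nπx/d); on 0 ≤ x ≤ d, ∫sin²(nπx/d) dx = d/2 and ∫sin(nπx/d)·cos(nπx/d) dx = 0.
State is unnormalized: ∫|φ|² dx = 0.88500, and ∫φ*·(−ħ² φ'') dx = 81.299, so ⟨p²⟩ = 81.299 / 0.88500.
⟨p²⟩ = 91.863.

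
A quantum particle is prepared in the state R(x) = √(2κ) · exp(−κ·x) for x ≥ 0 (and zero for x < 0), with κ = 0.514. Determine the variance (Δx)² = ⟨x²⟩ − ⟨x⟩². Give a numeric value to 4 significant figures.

0.9463

Compute ⟨x⟩ and ⟨x²⟩ separately, then (Δx)² = ⟨x²⟩ − ⟨x⟩².
Every integrand reduces to terms xʲ·e^(−2κx) on [0, ∞); use ∫₀^∞ xʲ·e^(−2κx) dx = j!/(2κ)^(j+1).
⟨x⟩ = 0.97276 and ⟨x²⟩ = 1.8925.
(Δx)² = 1.8925 − (0.97276)² = 0.94627.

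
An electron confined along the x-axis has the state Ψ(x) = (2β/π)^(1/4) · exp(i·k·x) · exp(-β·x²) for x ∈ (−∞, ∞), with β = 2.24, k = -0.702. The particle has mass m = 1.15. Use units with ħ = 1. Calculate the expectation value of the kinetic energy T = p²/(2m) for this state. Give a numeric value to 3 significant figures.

1.19

T = −(ħ²/2m) d²/dx², so ⟨T⟩ = −(ħ²/2m) ∫ Ψ*·Ψ'' dx; with m = 1.15.
Gaussian moments: ∫x^(2j)·e^(−2βx²) dx = (2j−1)!!/(4β)^j · √(π/(2β)), odd powers integrate to 0; here √(π/(2β)) = 0.83741. Derivatives: Ψ′ = (ik − 2βx)·Ψ, Ψ″ = ((ik − 2βx)² − 2β)·Ψ; the odd-in-x pieces drop out.
⟨T⟩ = 1.1882.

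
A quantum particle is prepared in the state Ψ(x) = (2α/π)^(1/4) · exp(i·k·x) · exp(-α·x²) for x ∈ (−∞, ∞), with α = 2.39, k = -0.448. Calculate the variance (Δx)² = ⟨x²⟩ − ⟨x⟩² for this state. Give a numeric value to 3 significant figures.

Compute ⟨x⟩ and ⟨x²⟩ separately, then (Δx)² = ⟨x²⟩ − ⟨x⟩².
Gaussian moments: ∫x^(2j)·e^(−2αx²) dx = (2j−1)!!/(4α)^j · √(π/(2α)), odd powers integrate to 0; here √(π/(2α)) = 0.81070.
⟨x⟩ = 0.0000 and ⟨x²⟩ = 0.10460.
(Δx)² = 0.10460 − (0.0000)² = 0.10460.

0.105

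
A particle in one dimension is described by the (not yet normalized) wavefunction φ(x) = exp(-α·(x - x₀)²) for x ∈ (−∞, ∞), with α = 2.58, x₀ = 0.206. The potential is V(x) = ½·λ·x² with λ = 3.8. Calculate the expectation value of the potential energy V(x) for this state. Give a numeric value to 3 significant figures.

0.265

⟨V⟩ = ∫ V(x)·|φ|² dx / ∫|φ|² dx.
Gaussian moments (u = x − x₀): ∫u^(2j)·e^(−2αu²) du = (2j−1)!!/(4α)^j · √(π/(2α)), odd powers integrate to 0; here √(π/(2α)) = 0.78028.
State is unnormalized: ∫|φ|² dx = 0.78028, and ∫φ*·V(x)·φ dx = 0.20657, so ⟨V⟩ = 0.20657 / 0.78028.
⟨V⟩ = 0.26474.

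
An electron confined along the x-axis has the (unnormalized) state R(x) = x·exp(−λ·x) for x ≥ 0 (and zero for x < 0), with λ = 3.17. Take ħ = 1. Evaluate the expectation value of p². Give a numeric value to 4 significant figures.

10.05

p² R = −ħ² d²R/dx²; ⟨p²⟩ = −ħ² ∫ R*·R'' dx / ∫|R|² dx.
Differentiate x·exp(−λ·x) with the product rule; every integrand then reduces to terms xʲ·e^(−2λx) on [0, ∞), with ∫₀^∞ xʲ·e^(−2λx) dx = j!/(2λ)^(j+1).
State is unnormalized: ∫|R|² dx = 0.0078481, and ∫R*·(−ħ² R'') dx = 0.078864, so ⟨p²⟩ = 0.078864 / 0.0078481.
⟨p²⟩ = 10.049.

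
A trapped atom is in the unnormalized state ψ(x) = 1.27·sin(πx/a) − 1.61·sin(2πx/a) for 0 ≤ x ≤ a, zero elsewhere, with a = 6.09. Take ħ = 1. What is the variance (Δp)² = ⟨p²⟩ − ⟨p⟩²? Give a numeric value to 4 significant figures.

0.7582

Compute ⟨p⟩ and ⟨p²⟩ separately; (Δp)² = ⟨p²⟩ − ⟨p⟩².
d²/dx² sin(jπx/a) = −(jπ/a)²·sin(jπx/a); on 0 ≤ x ≤ a, ∫sin²(jπx/a) dx = a/2 and ∫sin(jπx/a)·sin(lπx/a) dx = 0 for j ≠ l, so only diagonal terms survive in ∫|ψ|² and ∫ψ·ψ″; ∫ψ·ψ′ dx = [ψ²/2] between the walls = 0.
Normalization: ∫|ψ|² dx = 12.804.
⟨p⟩ = 0.0000 and ⟨p²⟩ = 0.75823.
(Δp)² = 0.75823 − (0.0000)² = 0.75823.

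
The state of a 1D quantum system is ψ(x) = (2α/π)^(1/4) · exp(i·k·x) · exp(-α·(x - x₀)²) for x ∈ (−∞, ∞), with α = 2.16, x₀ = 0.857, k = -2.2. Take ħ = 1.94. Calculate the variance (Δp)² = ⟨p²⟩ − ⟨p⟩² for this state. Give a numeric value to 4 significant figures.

Compute ⟨p⟩ and ⟨p²⟩ separately; (Δp)² = ⟨p²⟩ − ⟨p⟩².
Gaussian moments (u = x − x₀): ∫u^(2j)·e^(−2αu²) du = (2j−1)!!/(4α)^j · √(π/(2α)), odd powers integrate to 0; here √(π/(2α)) = 0.85277. Derivatives: ψ′ = (ik − 2αu)·ψ, ψ″ = ((ik − 2αu)² − 2α)·ψ; the odd-in-u pieces drop out.
⟨p⟩ = -4.2680 and ⟨p²⟩ = 26.345.
(Δp)² = 26.345 − (-4.2680)² = 8.1294.

8.129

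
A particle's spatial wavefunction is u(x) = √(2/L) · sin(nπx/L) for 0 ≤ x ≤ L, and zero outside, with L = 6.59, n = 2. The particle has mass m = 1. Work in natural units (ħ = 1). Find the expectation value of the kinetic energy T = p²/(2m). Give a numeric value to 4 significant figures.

T = −(ħ²/2m) d²/dx², so ⟨T⟩ = −(ħ²/2m) ∫ u*·u'' dx; with m = 1.
d/dx sin(nπx/L) = (nπ/L)·cos(nπx/L) and d²/dx² sin(nπx/L) = −(nπ/L)²·sin(nπx/L); on 0 ≤ x ≤ L, ∫sin²(nπx/L) dx = L/2 and ∫sin(nπx/L)·cos(nπx/L) dx = 0.
⟨T⟩ = 0.45453.

0.4545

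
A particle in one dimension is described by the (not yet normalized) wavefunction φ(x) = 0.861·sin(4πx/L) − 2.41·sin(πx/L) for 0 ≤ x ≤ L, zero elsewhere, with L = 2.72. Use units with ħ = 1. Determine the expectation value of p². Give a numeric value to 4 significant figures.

3.599

p² φ = −ħ² d²φ/dx²; ⟨p²⟩ = −ħ² ∫ φ*·φ'' dx / ∫|φ|² dx.
d²/dx² sin(jπx/L) = −(jπ/L)²·sin(jπx/L); on 0 ≤ x ≤ L, ∫sin²(jπx/L) dx = L/2 and ∫sin(jπx/L)·sin(lπx/L) dx = 0 for j ≠ l, so only diagonal terms survive in ∫|φ|² and ∫φ·φ″; ∫φ·φ′ dx = [φ²/2] between the walls = 0.
State is unnormalized: ∫|φ|² dx = 8.9072, and ∫φ*·(−ħ² φ'') dx = 32.057, so ⟨p²⟩ = 32.057 / 8.9072.
⟨p²⟩ = 3.5990.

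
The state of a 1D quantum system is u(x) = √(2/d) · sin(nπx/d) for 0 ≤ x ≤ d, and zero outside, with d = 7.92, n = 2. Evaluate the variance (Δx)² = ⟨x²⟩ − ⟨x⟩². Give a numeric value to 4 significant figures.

4.433

Compute ⟨x⟩ and ⟨x²⟩ separately, then (Δx)² = ⟨x²⟩ − ⟨x⟩².
With sin²θ = (1 − cos2θ)/2 on 0 ≤ x ≤ d: ∫sin²(nπx/d) dx = d/2, ∫x·sin²(nπx/d) dx = d²/4, ∫x²·sin²(nπx/d) dx = d³·(1/6 − 1/(4n²π²)); higher powers xᵏ the same way, integrating xᵏ·cos(2nπx/d) by parts.
⟨x⟩ = 3.9600 and ⟨x²⟩ = 20.114.
(Δx)² = 20.114 − (3.9600)² = 4.4328.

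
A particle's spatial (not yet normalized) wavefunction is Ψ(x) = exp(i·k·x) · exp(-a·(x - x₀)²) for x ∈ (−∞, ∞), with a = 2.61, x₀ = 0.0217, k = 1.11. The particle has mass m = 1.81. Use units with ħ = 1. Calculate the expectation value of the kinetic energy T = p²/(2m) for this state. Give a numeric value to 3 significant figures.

1.06

T = −(ħ²/2m) d²/dx², so ⟨T⟩ = −(ħ²/2m) ∫ Ψ*·Ψ'' dx / ∫|Ψ|² dx; with m = 1.81.
Gaussian moments (u = x − x₀): ∫u^(2j)·e^(−2au²) du = (2j−1)!!/(4a)^j · √(π/(2a)), odd powers integrate to 0; here √(π/(2a)) = 0.77578. Derivatives: Ψ′ = (ik − 2au)·Ψ, Ψ″ = ((ik − 2au)² − 2a)·Ψ; the odd-in-u pieces drop out.
State is unnormalized: ∫|Ψ|² dx = 0.77578, and ∫Ψ*·(−ħ²/2m · Ψ'') dx = 0.82338, so ⟨T⟩ = 0.82338 / 0.77578.
⟨T⟩ = 1.0614.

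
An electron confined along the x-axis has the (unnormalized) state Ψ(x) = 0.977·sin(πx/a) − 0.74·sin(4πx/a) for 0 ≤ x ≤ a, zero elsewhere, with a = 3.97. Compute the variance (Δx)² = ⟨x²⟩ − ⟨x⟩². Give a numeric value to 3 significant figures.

0.785

Compute ⟨x⟩ and ⟨x²⟩ separately, then (Δx)² = ⟨x²⟩ − ⟨x⟩².
On 0 ≤ x ≤ a (j ≠ l): ∫sin²(jπx/a) dx = a/2, ∫sin(jπx/a)·sin(lπx/a) dx = 0; diagonal moments ∫x·sin²(jπx/a) dx = a²/4, ∫x²·sin²(jπx/a) dx = a³·(1/6 − 1/(4j²π²)); cross terms ∫x·sin(jπx/a)·sin(lπx/a) dx = 0 for j + l even and −4jla²/(π²(j² − l²)²) for j + l odd, ∫x²·sin(jπx/a)·sin(lπx/a) dx = (−1)^(j+l)·4jla³/(π²(j² − l²)²); higher powers the same way via product-to-sum and parts.
Normalization: ∫|Ψ|² dx = 2.9817.
⟨x⟩ = 2.0401 and ⟨x²⟩ = 4.9467.
(Δx)² = 4.9467 − (2.0401)² = 0.78480.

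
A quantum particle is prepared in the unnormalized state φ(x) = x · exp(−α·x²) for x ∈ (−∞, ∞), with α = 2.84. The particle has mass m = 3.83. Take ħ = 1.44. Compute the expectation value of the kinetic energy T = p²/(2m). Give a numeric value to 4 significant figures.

2.306

T = −(ħ²/2m) d²/dx², so ⟨T⟩ = −(ħ²/2m) ∫ φ*·φ'' dx / ∫|φ|² dx; with m = 3.83.
Expand each integrand as polynomial × e^(−2αx²) and use ∫x^(2j)·e^(−2αx²) dx = (2j−1)!!/(4α)^j · √(π/(2α)), odd powers → 0; here √(π/(2α)) = 0.74371. Differentiate with the product rule, d/dx e^(−αx²) = −2αx·e^(−αx²).
State is unnormalized: ∫|φ|² dx = 0.065467, and ∫φ*·(−ħ²/2m · φ'') dx = 0.15099, so ⟨T⟩ = 0.15099 / 0.065467.
⟨T⟩ = 2.3064.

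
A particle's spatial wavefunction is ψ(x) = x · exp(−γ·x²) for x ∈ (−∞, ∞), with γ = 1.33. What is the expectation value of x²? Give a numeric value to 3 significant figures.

0.564

⟨x²⟩ = ∫ x²·|ψ|² dx / ∫|ψ|² dx (integrals over the domain).
Expand each integrand as polynomial × e^(−2γx²) and use ∫x^(2j)·e^(−2γx²) dx = (2j−1)!!/(4γ)^j · √(π/(2γ)), odd powers → 0; here √(π/(2γ)) = 1.0868.
State is unnormalized: ∫|ψ|² dx = 0.20428, and ∫ψ*·x²·ψ dx = 0.11519, so ⟨x²⟩ = 0.11519 / 0.20428.
⟨x²⟩ = 0.56391.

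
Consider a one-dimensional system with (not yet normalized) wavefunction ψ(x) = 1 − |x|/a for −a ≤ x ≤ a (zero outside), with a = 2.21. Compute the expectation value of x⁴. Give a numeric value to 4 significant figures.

⟨x⁴⟩ = ∫ x⁴·|ψ|² dx / ∫|ψ|² dx (integrals over the domain).
ψ is even, so ∫ over [−a, a] = 2∫₀ᵃ with ψ = 1 − x/a there: ∫₀ᵃ (1 − x/a)² dx = a/3, ∫₀ᵃ x²(1 − x/a)² dx = a³/30, ∫₀ᵃ x⁴(1 − x/a)² dx = a⁵/105.
State is unnormalized: ∫|ψ|² dx = 1.4733, and ∫ψ*·x⁴·ψ dx = 1.0042, so ⟨x⁴⟩ = 1.0042 / 1.4733.
⟨x⁴⟩ = 0.68156.

0.6816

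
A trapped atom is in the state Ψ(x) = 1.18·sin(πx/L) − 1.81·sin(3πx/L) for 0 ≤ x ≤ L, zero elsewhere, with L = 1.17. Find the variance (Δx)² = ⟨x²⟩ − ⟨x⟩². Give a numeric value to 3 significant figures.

Compute ⟨x⟩ and ⟨x²⟩ separately, then (Δx)² = ⟨x²⟩ − ⟨x⟩².
On 0 ≤ x ≤ L (j ≠ l): ∫sin²(jπx/L) dx = L/2, ∫sin(jπx/L)·sin(lπx/L) dx = 0; diagonal moments ∫x·sin²(jπx/L) dx = L²/4, ∫x²·sin²(jπx/L) dx = L³·(1/6 − 1/(4j²π²)); cross terms ∫x·sin(jπx/L)·sin(lπx/L) dx = 0 for j + l even and −4jlL²/(π²(j² − l²)²) for j + l odd, ∫x²·sin(jπx/L)·sin(lπx/L) dx = (−1)^(j+l)·4jlL³/(π²(j² − l²)²); higher powers the same way via product-to-sum and parts.
Normalization: ∫|Ψ|² dx = 2.7311.
⟨x⟩ = 0.58500 and ⟨x²⟩ = 0.38262.
(Δx)² = 0.38262 − (0.58500)² = 0.040394.

0.0404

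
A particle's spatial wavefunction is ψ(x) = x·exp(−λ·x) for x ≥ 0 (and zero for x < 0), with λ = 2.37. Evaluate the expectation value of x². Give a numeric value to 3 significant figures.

⟨x²⟩ = ∫ x²·|ψ|² dx / ∫|ψ|² dx (integrals over the domain).
Every integrand reduces to terms xʲ·e^(−2λx) on [0, ∞); use ∫₀^∞ xʲ·e^(−2λx) dx = j!/(2λ)^(j+1).
State is unnormalized: ∫|ψ|² dx = 0.018780, and ∫ψ*·x²·ψ dx = 0.010030, so ⟨x²⟩ = 0.010030 / 0.018780.
⟨x²⟩ = 0.53410.

0.534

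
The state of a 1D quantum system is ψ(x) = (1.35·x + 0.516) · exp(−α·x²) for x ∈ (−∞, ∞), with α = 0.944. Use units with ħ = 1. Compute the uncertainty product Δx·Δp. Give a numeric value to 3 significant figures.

Δx = √(⟨x²⟩−⟨x⟩²), Δp = √(⟨p²⟩−⟨p⟩²).
Expand each integrand as polynomial × e^(−2αx²) and use ∫x^(2j)·e^(−2αx²) dx = (2j−1)!!/(4α)^j · √(π/(2α)), odd powers → 0; here √(π/(2α)) = 1.2900. Differentiate with the product rule, d/dx e^(−αx²) = −2αx·e^(−αx²).
Normalization: ∫|ψ|² dx = 0.96606.
⟨x⟩ = 0.49267, ⟨x²⟩ = 0.60618 ⇒ Δx = 0.60288.
⟨p⟩ = 0.0000, ⟨p²⟩ = 2.1608 ⇒ Δp = 1.4700.
Δx·Δp = 0.88621.

0.886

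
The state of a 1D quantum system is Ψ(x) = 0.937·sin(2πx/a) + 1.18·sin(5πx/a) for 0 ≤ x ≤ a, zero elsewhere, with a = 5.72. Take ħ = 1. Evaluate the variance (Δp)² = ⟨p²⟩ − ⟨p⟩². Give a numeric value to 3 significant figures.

Compute ⟨p⟩ and ⟨p²⟩ separately; (Δp)² = ⟨p²⟩ − ⟨p⟩².
d²/dx² sin(jπx/a) = −(jπ/a)²·sin(jπx/a); on 0 ≤ x ≤ a, ∫sin²(jπx/a) dx = a/2 and ∫sin(jπx/a)·sin(lπx/a) dx = 0 for j ≠ l, so only diagonal terms survive in ∫|Ψ|² and ∫Ψ·Ψ″; ∫Ψ·Ψ′ dx = [Ψ²/2] between the walls = 0.
Normalization: ∫|Ψ|² dx = 6.4933.
⟨p⟩ = 0.0000 and ⟨p²⟩ = 5.0916.
(Δp)² = 5.0916 − (0.0000)² = 5.0916.

5.09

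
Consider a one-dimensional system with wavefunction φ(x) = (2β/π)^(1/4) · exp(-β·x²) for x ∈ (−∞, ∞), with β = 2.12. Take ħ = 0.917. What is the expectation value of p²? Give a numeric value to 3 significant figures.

p² φ = −ħ² d²φ/dx²; ⟨p²⟩ = −ħ² ∫ φ*·φ'' dx.
Gaussian moments: ∫x^(2j)·e^(−2βx²) dx = (2j−1)!!/(4β)^j · √(π/(2β)), odd powers integrate to 0; here √(π/(2β)) = 0.86078. Derivatives: d/dx e^(−βx²) = −2βx·e^(−βx²), d²/dx² e^(−βx²) = (4β²x² − 2β)·e^(−βx²).
⟨p²⟩ = 1.7827.

1.78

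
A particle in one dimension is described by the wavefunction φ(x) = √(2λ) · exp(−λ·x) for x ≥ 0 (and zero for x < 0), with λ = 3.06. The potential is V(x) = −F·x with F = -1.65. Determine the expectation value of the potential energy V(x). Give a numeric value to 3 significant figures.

0.270

⟨V⟩ = ∫ V(x)·|φ|² dx.
Every integrand reduces to terms xʲ·e^(−2λx) on [0, ∞); use ∫₀^∞ xʲ·e^(−2λx) dx = j!/(2λ)^(j+1).
⟨V⟩ = 0.26961.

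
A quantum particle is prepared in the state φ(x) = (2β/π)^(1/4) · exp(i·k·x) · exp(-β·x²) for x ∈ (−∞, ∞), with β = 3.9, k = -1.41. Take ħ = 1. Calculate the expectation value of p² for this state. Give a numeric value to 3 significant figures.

p² φ = −ħ² d²φ/dx²; ⟨p²⟩ = −ħ² ∫ φ*·φ'' dx.
Gaussian moments: ∫x^(2j)·e^(−2βx²) dx = (2j−1)!!/(4β)^j · √(π/(2β)), odd powers integrate to 0; here √(π/(2β)) = 0.63464. Derivatives: φ′ = (ik − 2βx)·φ, φ″ = ((ik − 2βx)² − 2β)·φ; the odd-in-x pieces drop out.
⟨p²⟩ = 5.8881.

5.89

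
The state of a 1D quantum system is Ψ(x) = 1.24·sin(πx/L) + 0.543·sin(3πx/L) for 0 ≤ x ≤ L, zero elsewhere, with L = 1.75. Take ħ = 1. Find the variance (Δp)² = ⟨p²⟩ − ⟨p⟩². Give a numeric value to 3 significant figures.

Compute ⟨p⟩ and ⟨p²⟩ separately; (Δp)² = ⟨p²⟩ − ⟨p⟩².
d²/dx² sin(jπx/L) = −(jπ/L)²·sin(jπx/L); on 0 ≤ x ≤ L, ∫sin²(jπx/L) dx = L/2 and ∫sin(jπx/L)·sin(lπx/L) dx = 0 for j ≠ l, so only diagonal terms survive in ∫|Ψ|² and ∫Ψ·Ψ″; ∫Ψ·Ψ′ dx = [Ψ²/2] between the walls = 0.
Normalization: ∫|Ψ|² dx = 1.6034.
⟨p⟩ = 0.0000 and ⟨p²⟩ = 7.3711.
(Δp)² = 7.3711 − (0.0000)² = 7.3711.

7.37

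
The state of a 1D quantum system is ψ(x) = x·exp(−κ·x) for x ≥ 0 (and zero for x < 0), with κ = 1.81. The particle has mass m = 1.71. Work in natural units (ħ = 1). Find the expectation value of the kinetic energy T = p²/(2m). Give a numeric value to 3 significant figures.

T = −(ħ²/2m) d²/dx², so ⟨T⟩ = −(ħ²/2m) ∫ ψ*·ψ'' dx / ∫|ψ|² dx; with m = 1.71.
Differentiate x·exp(−κ·x) with the product rule; every integrand then reduces to terms xʲ·e^(−2κx) on [0, ∞), with ∫₀^∞ xʲ·e^(−2κx) dx = j!/(2κ)^(j+1).
State is unnormalized: ∫|ψ|² dx = 0.042160, and ∫ψ*·(−ħ²/2m · ψ'') dx = 0.040386, so ⟨T⟩ = 0.040386 / 0.042160.
⟨T⟩ = 0.95792.

0.958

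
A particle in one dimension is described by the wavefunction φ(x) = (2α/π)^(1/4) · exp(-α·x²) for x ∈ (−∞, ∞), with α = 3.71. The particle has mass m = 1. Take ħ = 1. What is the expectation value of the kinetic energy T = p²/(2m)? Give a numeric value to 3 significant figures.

T = −(ħ²/2m) d²/dx², so ⟨T⟩ = −(ħ²/2m) ∫ φ*·φ'' dx; with m = 1.
Gaussian moments: ∫x^(2j)·e^(−2αx²) dx = (2j−1)!!/(4α)^j · √(π/(2α)), odd powers integrate to 0; here √(π/(2α)) = 0.65069. Derivatives: d/dx e^(−αx²) = −2αx·e^(−αx²), d²/dx² e^(−αx²) = (4α²x² − 2α)·e^(−αx²).
⟨T⟩ = 1.8550.

1.86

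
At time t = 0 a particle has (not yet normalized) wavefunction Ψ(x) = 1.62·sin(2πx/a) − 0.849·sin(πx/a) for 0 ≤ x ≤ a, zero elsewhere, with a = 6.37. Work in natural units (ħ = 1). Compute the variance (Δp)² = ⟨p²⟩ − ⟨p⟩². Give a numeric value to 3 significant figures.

Compute ⟨p⟩ and ⟨p²⟩ separately; (Δp)² = ⟨p²⟩ − ⟨p⟩².
d²/dx² sin(jπx/a) = −(jπ/a)²·sin(jπx/a); on 0 ≤ x ≤ a, ∫sin²(jπx/a) dx = a/2 and ∫sin(jπx/a)·sin(lπx/a) dx = 0 for j ≠ l, so only diagonal terms survive in ∫|Ψ|² and ∫Ψ·Ψ″; ∫Ψ·Ψ′ dx = [Ψ²/2] between the walls = 0.
Normalization: ∫|Ψ|² dx = 10.654.
⟨p⟩ = 0.0000 and ⟨p²⟩ = 0.81570.
(Δp)² = 0.81570 − (0.0000)² = 0.81570.

0.816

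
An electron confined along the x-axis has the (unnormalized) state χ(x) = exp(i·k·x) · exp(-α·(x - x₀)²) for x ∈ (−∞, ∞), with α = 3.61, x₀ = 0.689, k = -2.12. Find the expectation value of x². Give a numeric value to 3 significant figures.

⟨x²⟩ = ∫ x²·|χ|² dx / ∫|χ|² dx (integrals over the domain).
Gaussian moments (u = x − x₀): ∫u^(2j)·e^(−2αu²) du = (2j−1)!!/(4α)^j · √(π/(2α)), odd powers integrate to 0; here √(π/(2α)) = 0.65964.
State is unnormalized: ∫|χ|² dx = 0.65964, and ∫χ*·x²·χ dx = 0.35883, so ⟨x²⟩ = 0.35883 / 0.65964.
⟨x²⟩ = 0.54397.

0.544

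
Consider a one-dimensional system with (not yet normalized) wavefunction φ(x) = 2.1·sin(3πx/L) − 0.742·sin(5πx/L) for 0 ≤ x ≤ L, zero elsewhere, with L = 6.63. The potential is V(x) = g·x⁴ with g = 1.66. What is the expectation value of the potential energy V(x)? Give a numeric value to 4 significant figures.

⟨V⟩ = ∫ V(x)·|φ|² dx / ∫|φ|² dx.
On 0 ≤ x ≤ L (j ≠ l): ∫sin²(jπx/L) dx = L/2, ∫sin(jπx/L)·sin(lπx/L) dx = 0; diagonal moments ∫x·sin²(jπx/L) dx = L²/4, ∫x²·sin²(jπx/L) dx = L³·(1/6 − 1/(4j²π²)); cross terms ∫x·sin(jπx/L)·sin(lπx/L) dx = 0 for j + l even and −4jlL²/(π²(j² − l²)²) for j + l odd, ∫x²·sin(jπx/L)·sin(lπx/L) dx = (−1)^(j+l)·4jlL³/(π²(j² − l²)²); higher powers the same way via product-to-sum and parts.
State is unnormalized: ∫|φ|² dx = 16.444, and ∫φ*·V(x)·φ dx = 7367.1, so ⟨V⟩ = 7367.1 / 16.444.
⟨V⟩ = 448.00.

448.0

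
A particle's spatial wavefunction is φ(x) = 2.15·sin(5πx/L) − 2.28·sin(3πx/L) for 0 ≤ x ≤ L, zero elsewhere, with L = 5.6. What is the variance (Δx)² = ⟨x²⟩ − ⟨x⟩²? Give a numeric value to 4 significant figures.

1.003

Compute ⟨x⟩ and ⟨x²⟩ separately, then (Δx)² = ⟨x²⟩ − ⟨x⟩².
On 0 ≤ x ≤ L (j ≠ l): ∫sin²(jπx/L) dx = L/2, ∫sin(jπx/L)·sin(lπx/L) dx = 0; diagonal moments ∫x·sin²(jπx/L) dx = L²/4, ∫x²·sin²(jπx/L) dx = L³·(1/6 − 1/(4j²π²)); cross terms ∫x·sin(jπx/L)·sin(lπx/L) dx = 0 for j + l even and −4jlL²/(π²(j² − l²)²) for j + l odd, ∫x²·sin(jπx/L)·sin(lπx/L) dx = (−1)^(j+l)·4jlL³/(π²(j² − l²)²); higher powers the same way via product-to-sum and parts.
Normalization: ∫|φ|² dx = 27.499.
⟨x⟩ = 2.8000 and ⟨x²⟩ = 8.8431.
(Δx)² = 8.8431 − (2.8000)² = 1.0031.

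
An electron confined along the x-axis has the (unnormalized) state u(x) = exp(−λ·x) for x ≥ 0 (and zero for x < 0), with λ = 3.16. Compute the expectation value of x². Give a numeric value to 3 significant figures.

0.0501

⟨x²⟩ = ∫ x²·|u|² dx / ∫|u|² dx (integrals over the domain).
Every integrand reduces to terms xʲ·e^(−2λx) on [0, ∞); use ∫₀^∞ xʲ·e^(−2λx) dx = j!/(2λ)^(j+1).
State is unnormalized: ∫|u|² dx = 0.15823, and ∫u*·x²·u dx = 0.0079228, so ⟨x²⟩ = 0.0079228 / 0.15823.
⟨x²⟩ = 0.050072.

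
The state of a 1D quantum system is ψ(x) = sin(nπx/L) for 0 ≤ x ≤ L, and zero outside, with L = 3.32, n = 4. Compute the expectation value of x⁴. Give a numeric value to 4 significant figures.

⟨x⁴⟩ = ∫ x⁴·|ψ|² dx / ∫|ψ|² dx (integrals over the domain).
With sin²θ = (1 − cos2θ)/2 on 0 ≤ x ≤ L: ∫sin²(nπx/L) dx = L/2, ∫x·sin²(nπx/L) dx = L²/4, ∫x²·sin²(nπx/L) dx = L³·(1/6 − 1/(4n²π²)); higher powers xᵏ the same way, integrating xᵏ·cos(2nπx/L) by parts.
State is unnormalized: ∫|ψ|² dx = 1.6600, and ∫ψ*·x⁴·ψ dx = 39.071, so ⟨x⁴⟩ = 39.071 / 1.6600.
⟨x⁴⟩ = 23.537.

23.54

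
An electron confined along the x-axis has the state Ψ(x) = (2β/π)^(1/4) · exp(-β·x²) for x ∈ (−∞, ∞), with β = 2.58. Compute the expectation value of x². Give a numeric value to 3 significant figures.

⟨x²⟩ = ∫ x²·|Ψ|² dx (integrals over the domain).
Gaussian moments: ∫x^(2j)·e^(−2βx²) dx = (2j−1)!!/(4β)^j · √(π/(2β)), odd powers integrate to 0; here √(π/(2β)) = 0.78028.
⟨x²⟩ = 0.096899.

0.0969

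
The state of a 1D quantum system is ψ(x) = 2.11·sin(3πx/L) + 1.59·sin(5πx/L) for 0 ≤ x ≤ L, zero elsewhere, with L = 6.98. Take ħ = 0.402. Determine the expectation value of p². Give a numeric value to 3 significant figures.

p² ψ = −ħ² d²ψ/dx²; ⟨p²⟩ = −ħ² ∫ ψ*·ψ'' dx / ∫|ψ|² dx.
d²/dx² sin(jπx/L) = −(jπ/L)²·sin(jπx/L); on 0 ≤ x ≤ L, ∫sin²(jπx/L) dx = L/2 and ∫sin(jπx/L)·sin(lπx/L) dx = 0 for j ≠ l, so only diagonal terms survive in ∫|ψ|² and ∫ψ·ψ″; ∫ψ·ψ′ dx = [ψ²/2] between the walls = 0.
State is unnormalized: ∫|ψ|² dx = 24.361, and ∫ψ*·(−ħ² ψ'') dx = 11.799, so ⟨p²⟩ = 11.799 / 24.361.
⟨p²⟩ = 0.48434.

0.484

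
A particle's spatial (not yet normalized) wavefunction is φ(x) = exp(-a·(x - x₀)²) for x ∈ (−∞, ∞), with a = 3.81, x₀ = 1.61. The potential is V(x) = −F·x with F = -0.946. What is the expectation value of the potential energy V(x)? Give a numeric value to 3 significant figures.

⟨V⟩ = ∫ V(x)·|φ|² dx / ∫|φ|² dx.
Gaussian moments (u = x − x₀): ∫u^(2j)·e^(−2au²) du = (2j−1)!!/(4a)^j · √(π/(2a)), odd powers integrate to 0; here √(π/(2a)) = 0.64209.
State is unnormalized: ∫|φ|² dx = 0.64209, and ∫φ*·V(x)·φ dx = 0.97795, so ⟨V⟩ = 0.97795 / 0.64209.
⟨V⟩ = 1.5231.

1.52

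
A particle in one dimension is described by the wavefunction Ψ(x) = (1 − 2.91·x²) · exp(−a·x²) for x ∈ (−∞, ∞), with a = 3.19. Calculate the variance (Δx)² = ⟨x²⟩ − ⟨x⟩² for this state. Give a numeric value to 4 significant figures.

0.04611

Compute ⟨x⟩ and ⟨x²⟩ separately, then (Δx)² = ⟨x²⟩ − ⟨x⟩².
Expand each integrand as polynomial × e^(−2ax²) and use ∫x^(2j)·e^(−2ax²) dx = (2j−1)!!/(4a)^j · √(π/(2a)), odd powers → 0; here √(π/(2a)) = 0.70172.
Normalization: ∫|Ψ|² dx = 0.49115.
⟨x⟩ = 0.0000 and ⟨x²⟩ = 0.046110.
(Δx)² = 0.046110 − (0.0000)² = 0.046110.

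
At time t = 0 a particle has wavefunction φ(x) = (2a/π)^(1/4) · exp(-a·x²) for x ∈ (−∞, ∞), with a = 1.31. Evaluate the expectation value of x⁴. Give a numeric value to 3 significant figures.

0.109

⟨x⁴⟩ = ∫ x⁴·|φ|² dx (integrals over the domain).
Gaussian moments: ∫x^(2j)·e^(−2ax²) dx = (2j−1)!!/(4a)^j · √(π/(2a)), odd powers integrate to 0; here √(π/(2a)) = 1.0950.
⟨x⁴⟩ = 0.10926.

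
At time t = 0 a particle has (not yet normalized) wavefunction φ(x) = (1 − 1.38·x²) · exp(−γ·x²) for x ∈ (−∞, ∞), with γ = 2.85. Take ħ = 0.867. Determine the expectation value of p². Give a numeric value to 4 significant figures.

3.593

p² φ = −ħ² d²φ/dx²; ⟨p²⟩ = −ħ² ∫ φ*·φ'' dx / ∫|φ|² dx.
Expand each integrand as polynomial × e^(−2γx²) and use ∫x^(2j)·e^(−2γx²) dx = (2j−1)!!/(4γ)^j · √(π/(2γ)), odd powers → 0; here √(π/(2γ)) = 0.74240. Differentiate with the product rule, d/dx e^(−γx²) = −2γx·e^(−γx²).
State is unnormalized: ∫|φ|² dx = 0.59530, and ∫φ*·(−ħ² φ'') dx = 2.1387, so ⟨p²⟩ = 2.1387 / 0.59530.
⟨p²⟩ = 3.5926.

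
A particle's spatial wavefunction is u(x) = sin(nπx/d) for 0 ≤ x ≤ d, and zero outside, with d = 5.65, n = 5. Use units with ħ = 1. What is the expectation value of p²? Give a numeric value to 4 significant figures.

7.729

p² u = −ħ² d²u/dx²; ⟨p²⟩ = −ħ² ∫ u*·u'' dx / ∫|u|² dx.
d/dx sin(nπx/d) = (nπ/d)·cos(nπx/d) and d²/dx² sin(nπx/d) = −(nπ/d)²·sin(nπx/d); on 0 ≤ x ≤ d, ∫sin²(nπx/d) dx = d/2 and ∫sin(nπx/d)·cos(nπx/d) dx = 0.
State is unnormalized: ∫|u|² dx = 2.8250, and ∫u*·(−ħ² u'') dx = 21.835, so ⟨p²⟩ = 21.835 / 2.8250.
⟨p²⟩ = 7.7293.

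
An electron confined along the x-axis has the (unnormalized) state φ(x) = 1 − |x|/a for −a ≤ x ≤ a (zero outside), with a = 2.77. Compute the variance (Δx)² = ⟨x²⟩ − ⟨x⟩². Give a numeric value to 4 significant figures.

Compute ⟨x⟩ and ⟨x²⟩ separately, then (Δx)² = ⟨x²⟩ − ⟨x⟩².
φ is even, so ∫ over [−a, a] = 2∫₀ᵃ with φ = 1 − x/a there: ∫₀ᵃ (1 − x/a)² dx = a/3, ∫₀ᵃ x²(1 − x/a)² dx = a³/30, ∫₀ᵃ x⁴(1 − x/a)² dx = a⁵/105.
Normalization: ∫|φ|² dx = 1.8467.
⟨x⟩ = 0.0000 and ⟨x²⟩ = 0.76729.
(Δx)² = 0.76729 − (0.0000)² = 0.76729.

0.7673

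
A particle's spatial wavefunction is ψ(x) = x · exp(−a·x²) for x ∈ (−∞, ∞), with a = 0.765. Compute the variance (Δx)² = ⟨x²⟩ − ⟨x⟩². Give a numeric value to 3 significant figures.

Compute ⟨x⟩ and ⟨x²⟩ separately, then (Δx)² = ⟨x²⟩ − ⟨x⟩².
Expand each integrand as polynomial × e^(−2ax²) and use ∫x^(2j)·e^(−2ax²) dx = (2j−1)!!/(4a)^j · √(π/(2a)), odd powers → 0; here √(π/(2a)) = 1.4329.
Normalization: ∫|ψ|² dx = 0.46828.
⟨x⟩ = 0.0000 and ⟨x²⟩ = 0.98039.
(Δx)² = 0.98039 − (0.0000)² = 0.98039.

0.980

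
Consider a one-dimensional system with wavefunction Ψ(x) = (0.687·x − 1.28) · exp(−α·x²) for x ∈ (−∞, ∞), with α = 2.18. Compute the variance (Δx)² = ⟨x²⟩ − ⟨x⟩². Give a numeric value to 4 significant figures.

0.1078

Compute ⟨x⟩ and ⟨x²⟩ separately, then (Δx)² = ⟨x²⟩ − ⟨x⟩².
Expand each integrand as polynomial × e^(−2αx²) and use ∫x^(2j)·e^(−2αx²) dx = (2j−1)!!/(4α)^j · √(π/(2α)), odd powers → 0; here √(π/(2α)) = 0.84885.
Normalization: ∫|Ψ|² dx = 1.4367.
⟨x⟩ = -0.11916 and ⟨x²⟩ = 0.12201.
(Δx)² = 0.12201 − (-0.11916)² = 0.10781.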